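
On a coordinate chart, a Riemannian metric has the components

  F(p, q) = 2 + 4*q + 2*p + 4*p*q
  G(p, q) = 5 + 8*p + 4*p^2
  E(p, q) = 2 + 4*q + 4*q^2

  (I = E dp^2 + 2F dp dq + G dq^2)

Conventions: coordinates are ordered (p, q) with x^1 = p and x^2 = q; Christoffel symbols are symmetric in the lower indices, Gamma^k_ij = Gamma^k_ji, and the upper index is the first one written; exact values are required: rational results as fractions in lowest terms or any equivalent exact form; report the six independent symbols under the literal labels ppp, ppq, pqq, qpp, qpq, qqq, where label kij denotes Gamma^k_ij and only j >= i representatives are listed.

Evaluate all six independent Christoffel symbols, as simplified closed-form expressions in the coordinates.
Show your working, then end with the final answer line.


E = 2 + 4*q + 4*q^2; F = 2 + 4*q + 2*p + 4*p*q; G = 5 + 8*p + 4*p^2
Gamma^k_ij = (1/2) g^{kl} (d_i g_jl + d_j g_il - d_l g_ij), with g^inv = (1/(EG-F^2)) [[G, -F], [-F, E]]
first partials: E_p = 0, E_q = 4 + 8*q, F_p = 2 + 4*q, F_q = 4 + 4*p, G_p = 8 + 8*p, G_q = 0
D = EG - F^2 = 6 + 4*q + 8*p + 4*q^2 + 4*p^2
expanded: Gamma^p_pp = (G E_p - 2F F_p + F E_q)/(2D), Gamma^p_pq = (G E_q - F G_p)/(2D), Gamma^p_qq = (2G F_q - G G_p - F G_q)/(2D), Gamma^q_pp = (2E F_p - E E_q - F E_p)/(2D), Gamma^q_pq = (E G_p - F E_q)/(2D), Gamma^q_qq = (E G_q - 2F F_q + F G_p)/(2D); substitute and cancel common factors

Answer: Gamma_ppp = 0, Gamma_ppq = (2*q + 1)/(2*p^2 + 4*p + 2*q^2 + 2*q + 3), Gamma_pqq = 0, Gamma_qpp = 0, Gamma_qpq = (2*p + 2)/(2*p^2 + 4*p + 2*q^2 + 2*q + 3), Gamma_qqq = 0


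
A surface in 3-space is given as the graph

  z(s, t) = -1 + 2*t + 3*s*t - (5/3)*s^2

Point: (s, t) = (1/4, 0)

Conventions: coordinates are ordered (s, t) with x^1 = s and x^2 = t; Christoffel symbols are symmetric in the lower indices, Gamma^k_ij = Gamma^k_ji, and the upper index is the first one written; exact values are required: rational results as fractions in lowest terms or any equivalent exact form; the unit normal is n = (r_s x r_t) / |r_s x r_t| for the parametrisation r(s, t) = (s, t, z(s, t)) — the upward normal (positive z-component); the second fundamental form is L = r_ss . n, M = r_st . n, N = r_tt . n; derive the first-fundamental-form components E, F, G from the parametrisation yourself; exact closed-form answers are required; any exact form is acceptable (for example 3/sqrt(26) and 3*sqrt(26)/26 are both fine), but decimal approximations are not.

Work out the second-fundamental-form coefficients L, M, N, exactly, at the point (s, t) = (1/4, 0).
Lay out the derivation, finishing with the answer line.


z_s = -5/6, z_t = 11/4, z_ss = -10/3, z_st = 3, z_tt = 0
E = 61/36, F = -55/24, G = 137/16; answer radicand W^2 = 1333/144
unnormalised second-form numerators: l = -10/3, m = 3, n = 0; L = l/sqrt(1333/144), and similarly M = m/sqrt(W^2), N = n/sqrt(W^2)

Answer: L = -40*sqrt(1333)/1333, M = 36*sqrt(1333)/1333, N = 0


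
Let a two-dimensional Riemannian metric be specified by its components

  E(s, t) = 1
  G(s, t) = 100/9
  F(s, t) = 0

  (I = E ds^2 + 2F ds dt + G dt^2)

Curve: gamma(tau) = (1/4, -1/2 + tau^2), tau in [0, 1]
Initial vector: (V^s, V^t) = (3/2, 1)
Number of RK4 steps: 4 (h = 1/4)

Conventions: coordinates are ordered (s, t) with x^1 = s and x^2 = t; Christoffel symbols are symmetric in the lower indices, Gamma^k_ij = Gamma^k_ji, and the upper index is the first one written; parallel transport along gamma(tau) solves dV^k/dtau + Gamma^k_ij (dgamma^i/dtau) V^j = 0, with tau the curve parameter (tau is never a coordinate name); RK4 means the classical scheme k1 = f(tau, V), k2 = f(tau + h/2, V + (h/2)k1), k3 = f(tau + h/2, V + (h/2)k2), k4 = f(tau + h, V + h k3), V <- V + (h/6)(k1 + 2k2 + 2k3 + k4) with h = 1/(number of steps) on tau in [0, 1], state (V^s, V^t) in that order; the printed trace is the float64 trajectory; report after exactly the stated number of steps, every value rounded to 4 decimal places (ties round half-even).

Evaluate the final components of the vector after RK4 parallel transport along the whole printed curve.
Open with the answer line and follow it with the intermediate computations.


Answer: V^s = 1.5000, V^t = 1.0000

gamma'(tau) = (0, 2*tau); f(tau, V)^k = -Gamma^k_ij(gamma(tau)) gamma'^i(tau) V^j; h = 1/4; intermediate values shown to 6 dp
curve data and Christoffel symbols at the stage parameters:
  tau = 0.000000: gamma = (0.250000, -0.500000), gamma' = (0.000000, 0.000000); Gamma_sss = 0.000000, Gamma_sst = 0.000000, Gamma_stt = 0.000000, Gamma_tss = 0.000000, Gamma_tst = 0.000000, Gamma_ttt = 0.000000
  tau = 0.125000: gamma = (0.250000, -0.484375), gamma' = (0.000000, 0.250000); Gamma_sss = 0.000000, Gamma_sst = 0.000000, Gamma_stt = 0.000000, Gamma_tss = 0.000000, Gamma_tst = 0.000000, Gamma_ttt = 0.000000
  tau = 0.250000: gamma = (0.250000, -0.437500), gamma' = (0.000000, 0.500000); Gamma_sss = 0.000000, Gamma_sst = 0.000000, Gamma_stt = 0.000000, Gamma_tss = 0.000000, Gamma_tst = 0.000000, Gamma_ttt = 0.000000
  tau = 0.375000: gamma = (0.250000, -0.359375), gamma' = (0.000000, 0.750000); Gamma_sss = 0.000000, Gamma_sst = 0.000000, Gamma_stt = 0.000000, Gamma_tss = 0.000000, Gamma_tst = 0.000000, Gamma_ttt = 0.000000
  tau = 0.500000: gamma = (0.250000, -0.250000), gamma' = (0.000000, 1.000000); Gamma_sss = 0.000000, Gamma_sst = 0.000000, Gamma_stt = 0.000000, Gamma_tss = 0.000000, Gamma_tst = 0.000000, Gamma_ttt = 0.000000
  tau = 0.625000: gamma = (0.250000, -0.109375), gamma' = (0.000000, 1.250000); Gamma_sss = 0.000000, Gamma_sst = 0.000000, Gamma_stt = 0.000000, Gamma_tss = 0.000000, Gamma_tst = 0.000000, Gamma_ttt = 0.000000
  tau = 0.750000: gamma = (0.250000, 0.062500), gamma' = (0.000000, 1.500000); Gamma_sss = 0.000000, Gamma_sst = 0.000000, Gamma_stt = 0.000000, Gamma_tss = 0.000000, Gamma_tst = 0.000000, Gamma_ttt = 0.000000
  tau = 0.875000: gamma = (0.250000, 0.265625), gamma' = (0.000000, 1.750000); Gamma_sss = 0.000000, Gamma_sst = 0.000000, Gamma_stt = 0.000000, Gamma_tss = 0.000000, Gamma_tst = 0.000000, Gamma_ttt = 0.000000
  tau = 1.000000: gamma = (0.250000, 0.500000), gamma' = (0.000000, 2.000000); Gamma_sss = 0.000000, Gamma_sst = 0.000000, Gamma_stt = 0.000000, Gamma_tss = 0.000000, Gamma_tst = 0.000000, Gamma_ttt = 0.000000
step 0: V^s = 1.5000, V^t = 1.0000
step 1: k1 = (0.000000, 0.000000), k2 = (0.000000, 0.000000), k3 = (0.000000, 0.000000), k4 = (0.000000, 0.000000); V <- V + (h/6)(k1 + 2k2 + 2k3 + k4): V^s = 1.5000, V^t = 1.0000
step 2: k1 = (0.000000, 0.000000), k2 = (0.000000, 0.000000), k3 = (0.000000, 0.000000), k4 = (0.000000, 0.000000); V <- V + (h/6)(k1 + 2k2 + 2k3 + k4): V^s = 1.5000, V^t = 1.0000
step 3: k1 = (0.000000, 0.000000), k2 = (0.000000, 0.000000), k3 = (0.000000, 0.000000), k4 = (0.000000, 0.000000); V <- V + (h/6)(k1 + 2k2 + 2k3 + k4): V^s = 1.5000, V^t = 1.0000
step 4: k1 = (0.000000, 0.000000), k2 = (0.000000, 0.000000), k3 = (0.000000, 0.000000), k4 = (0.000000, 0.000000); V <- V + (h/6)(k1 + 2k2 + 2k3 + k4): V^s = 1.5000, V^t = 1.0000


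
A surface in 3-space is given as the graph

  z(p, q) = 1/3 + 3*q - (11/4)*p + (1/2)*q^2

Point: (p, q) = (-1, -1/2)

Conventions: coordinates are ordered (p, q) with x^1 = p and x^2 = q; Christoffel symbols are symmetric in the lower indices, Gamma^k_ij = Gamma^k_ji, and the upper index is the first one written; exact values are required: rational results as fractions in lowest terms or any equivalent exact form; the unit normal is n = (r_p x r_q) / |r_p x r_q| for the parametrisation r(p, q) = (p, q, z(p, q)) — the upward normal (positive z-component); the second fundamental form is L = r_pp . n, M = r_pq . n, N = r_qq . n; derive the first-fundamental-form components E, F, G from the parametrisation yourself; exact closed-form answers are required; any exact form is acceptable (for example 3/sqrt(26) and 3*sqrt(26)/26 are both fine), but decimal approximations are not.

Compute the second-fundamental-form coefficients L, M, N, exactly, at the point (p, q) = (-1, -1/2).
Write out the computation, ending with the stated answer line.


z_p = -11/4, z_q = 5/2, z_pp = 0, z_pq = 0, z_qq = 1
E = 137/16, F = -55/8, G = 29/4; answer radicand W^2 = 237/16
unnormalised second-form numerators: l = 0, m = 0, n = 1; L = l/sqrt(237/16), and similarly M = m/sqrt(W^2), N = n/sqrt(W^2)

Answer: L = 0, M = 0, N = 4*sqrt(237)/237


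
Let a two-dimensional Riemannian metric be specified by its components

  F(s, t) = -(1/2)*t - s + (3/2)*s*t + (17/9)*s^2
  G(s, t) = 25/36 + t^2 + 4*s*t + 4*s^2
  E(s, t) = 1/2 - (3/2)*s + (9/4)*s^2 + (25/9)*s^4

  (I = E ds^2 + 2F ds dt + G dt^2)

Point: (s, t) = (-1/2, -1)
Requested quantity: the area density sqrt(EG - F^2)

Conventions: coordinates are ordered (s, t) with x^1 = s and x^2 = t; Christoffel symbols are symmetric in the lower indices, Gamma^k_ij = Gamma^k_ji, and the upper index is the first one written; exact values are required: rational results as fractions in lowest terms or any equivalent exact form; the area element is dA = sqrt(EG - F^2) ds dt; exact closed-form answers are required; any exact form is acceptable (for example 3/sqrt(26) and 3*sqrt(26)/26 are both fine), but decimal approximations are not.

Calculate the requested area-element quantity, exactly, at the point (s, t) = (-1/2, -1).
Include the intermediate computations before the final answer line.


E = 143/72, F = 20/9, G = 169/36; EG - F^2 = 421/96

Answer: sqrt(EG - F^2) = sqrt(2526)/24


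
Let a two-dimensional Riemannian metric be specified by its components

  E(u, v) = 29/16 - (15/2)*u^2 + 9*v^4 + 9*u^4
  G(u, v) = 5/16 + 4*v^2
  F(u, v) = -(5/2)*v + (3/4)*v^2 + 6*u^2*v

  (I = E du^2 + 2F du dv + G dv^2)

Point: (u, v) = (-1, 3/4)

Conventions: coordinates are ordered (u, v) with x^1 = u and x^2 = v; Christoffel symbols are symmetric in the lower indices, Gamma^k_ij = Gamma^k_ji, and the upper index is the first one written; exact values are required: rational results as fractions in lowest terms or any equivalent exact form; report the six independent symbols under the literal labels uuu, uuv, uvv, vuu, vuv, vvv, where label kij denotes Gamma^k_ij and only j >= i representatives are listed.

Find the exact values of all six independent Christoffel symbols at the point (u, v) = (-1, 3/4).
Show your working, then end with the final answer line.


E = 1577/256, F = 195/64, G = 41/16 at the point
E_u = -21, E_v = 243/16, F_u = -9, F_v = 37/8, G_u = 0, G_v = 6
EG - F^2 = 3329/512;  g^inv = (512/3329) * [[41/16, -195/64], [-195/64, 1577/256]]
first-kind symbols [ij,l] = (1/2)(d_i g_jl + d_j g_il - d_l g_ij): [uu,u] = E_u/2 = -21/2, [uu,v] = F_u - E_v/2 = -531/32, [uv,u] = E_v/2 = 243/32, [uv,v] = G_u/2 = 0, [vv,u] = F_v - G_u/2 = 37/8, [vv,v] = G_v/2 = 3
Gamma^u_ij = (G*[ij,u] - F*[ij,v])/(EG - F^2), Gamma^v_ij = (E*[ij,v] - F*[ij,u])/(EG - F^2)

Answer: Gamma_uuu = 48441/13316, Gamma_uuv = 9963/3329, Gamma_uvv = 1388/3329, Gamma_vuu = -575307/53264, Gamma_vuv = -47385/13316, Gamma_vvv = 2247/3329


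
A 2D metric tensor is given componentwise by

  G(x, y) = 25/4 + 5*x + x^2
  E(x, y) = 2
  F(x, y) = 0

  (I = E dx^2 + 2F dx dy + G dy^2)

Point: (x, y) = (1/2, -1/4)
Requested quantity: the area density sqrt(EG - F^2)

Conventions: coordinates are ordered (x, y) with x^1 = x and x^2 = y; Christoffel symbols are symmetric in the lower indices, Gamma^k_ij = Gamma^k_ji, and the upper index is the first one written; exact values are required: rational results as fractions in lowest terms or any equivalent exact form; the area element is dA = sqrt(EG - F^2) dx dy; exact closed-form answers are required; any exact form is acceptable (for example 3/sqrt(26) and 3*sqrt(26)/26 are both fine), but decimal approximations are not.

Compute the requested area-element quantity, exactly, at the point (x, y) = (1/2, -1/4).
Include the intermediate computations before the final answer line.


E = 2, F = 0, G = 9; EG - F^2 = 18

Answer: sqrt(EG - F^2) = 3*sqrt(2)


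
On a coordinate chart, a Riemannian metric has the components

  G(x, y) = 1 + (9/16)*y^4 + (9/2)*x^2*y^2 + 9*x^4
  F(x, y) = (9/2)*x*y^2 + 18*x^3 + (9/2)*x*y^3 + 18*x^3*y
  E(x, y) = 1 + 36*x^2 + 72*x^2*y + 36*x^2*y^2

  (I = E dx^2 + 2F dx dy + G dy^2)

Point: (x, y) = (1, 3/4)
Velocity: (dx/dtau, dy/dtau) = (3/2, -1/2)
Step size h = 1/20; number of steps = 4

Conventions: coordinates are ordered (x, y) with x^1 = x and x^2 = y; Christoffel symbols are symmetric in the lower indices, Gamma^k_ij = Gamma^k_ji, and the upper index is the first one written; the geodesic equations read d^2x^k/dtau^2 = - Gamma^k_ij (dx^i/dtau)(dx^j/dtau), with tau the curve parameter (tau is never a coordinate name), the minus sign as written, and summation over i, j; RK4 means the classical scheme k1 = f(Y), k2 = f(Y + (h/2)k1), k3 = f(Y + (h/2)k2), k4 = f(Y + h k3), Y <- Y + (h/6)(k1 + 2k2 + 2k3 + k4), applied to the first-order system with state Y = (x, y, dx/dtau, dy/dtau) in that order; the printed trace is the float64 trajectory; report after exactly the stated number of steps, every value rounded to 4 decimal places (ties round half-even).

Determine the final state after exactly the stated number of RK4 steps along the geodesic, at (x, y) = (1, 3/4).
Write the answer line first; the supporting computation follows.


Answer: x = 1.2816, y = 0.6436, dx/dtau = 1.3427, dy/dtau = -0.5568

f(Y) = (dx/dtau, dy/dtau, -Gamma^x_ij Y'^i Y'^j, -Gamma^y_ij Y'^i Y'^j) with the Gammas evaluated at the stage position; h = 0.050000; intermediate values shown to 6 dp
step 0: x = 1.0000, y = 0.7500, dx/dtau = 1.5000, dy/dtau = -0.5000
step 1:
  k1: at (x, y) = (1.000000, 0.750000), (dx/dtau, dy/dtau) = (1.500000, -0.500000); Gamma_xxx = 0.896639, Gamma_xxy = 0.512365, Gamma_xyy = 0.096068, Gamma_yxx = 0.292208, Gamma_yxy = 0.166976, Gamma_yyy = 0.031308; k1 = (1.500000, -0.500000, -1.272907, -0.414831)
  k2: at (x, y) = (1.037500, 0.737500), (dx/dtau, dy/dtau) = (1.468177, -0.510371); Gamma_xxx = 0.859334, Gamma_xxy = 0.513128, Gamma_xyy = 0.091188, Gamma_yxx = 0.288974, Gamma_yxy = 0.172553, Gamma_yyy = 0.030665; k2 = (1.468177, -0.510371, -1.107098, -0.372291)
  k3: at (x, y) = (1.036704, 0.737241), (dx/dtau, dy/dtau) = (1.472323, -0.509307); Gamma_xxx = 0.860073, Gamma_xxy = 0.513251, Gamma_xyy = 0.091248, Gamma_yxx = 0.289071, Gamma_yxy = 0.172504, Gamma_yyy = 0.030669; k3 = (1.472323, -0.509307, -1.118340, -0.375874)
  k4: at (x, y) = (1.073616, 0.724535), (dx/dtau, dy/dtau) = (1.444083, -0.518794); Gamma_xxx = 0.825505, Gamma_xxy = 0.513922, Gamma_xyy = 0.086706, Gamma_yxx = 0.286218, Gamma_yxy = 0.178186, Gamma_yyy = 0.030062; k4 = (1.444083, -0.518794, -0.974785, -0.337976)
  Y <- Y + (h/6)(k1 + 2k2 + 2k3 + k4): x = 1.0735, y = 0.7245, dx/dtau = 1.4442, dy/dtau = -0.5187
step 2:
  k1: at (x, y) = (1.073542, 0.724515), (dx/dtau, dy/dtau) = (1.444179, -0.518743); Gamma_xxx = 0.825570, Gamma_xxy = 0.513932, Gamma_xyy = 0.086711, Gamma_yxx = 0.286226, Gamma_yxy = 0.178181, Gamma_yyy = 0.030063; k1 = (1.444179, -0.518743, -0.975152, -0.338087)
  k2: at (x, y) = (1.109647, 0.711547), (dx/dtau, dy/dtau) = (1.419800, -0.527195); Gamma_xxx = 0.793649, Gamma_xxy = 0.514546, Gamma_xyy = 0.082487, Gamma_yxx = 0.283720, Gamma_yxy = 0.183944, Gamma_yyy = 0.029488; k2 = (1.419800, -0.527195, -0.852501, -0.304759)
  k3: at (x, y) = (1.109037, 0.711336), (dx/dtau, dy/dtau) = (1.422866, -0.526362); Gamma_xxx = 0.794146, Gamma_xxy = 0.514649, Gamma_xyy = 0.082524, Gamma_yxx = 0.283790, Gamma_yxy = 0.183911, Gamma_yyy = 0.029490; k3 = (1.422866, -0.526362, -0.859765, -0.307239)
  k4: at (x, y) = (1.144686, 0.698197), (dx/dtau, dy/dtau) = (1.401190, -0.534105); Gamma_xxx = 0.764272, Gamma_xxy = 0.515164, Gamma_xyy = 0.078556, Gamma_yxx = 0.281540, Gamma_yxy = 0.189774, Gamma_yyy = 0.028938; k4 = (1.401190, -0.534105, -0.751850, -0.276964)
  Y <- Y + (h/6)(k1 + 2k2 + 2k3 + k4): x = 1.1446, y = 0.6982, dx/dtau = 1.4012, dy/dtau = -0.5341
step 3:
  k1: at (x, y) = (1.144632, 0.698182), (dx/dtau, dy/dtau) = (1.401249, -0.534068); Gamma_xxx = 0.764313, Gamma_xxy = 0.515173, Gamma_xyy = 0.078559, Gamma_yxx = 0.281545, Gamma_yxy = 0.189771, Gamma_yyy = 0.028938; k1 = (1.401249, -0.534068, -0.752064, -0.277033)
  k2: at (x, y) = (1.179663, 0.684831), (dx/dtau, dy/dtau) = (1.382448, -0.540994); Gamma_xxx = 0.736418, Gamma_xxy = 0.515616, Gamma_xyy = 0.074833, Gamma_yxx = 0.279529, Gamma_yxy = 0.195717, Gamma_yyy = 0.028405; k2 = (1.382448, -0.540994, -0.658062, -0.249787)
  k3: at (x, y) = (1.179193, 0.684658), (dx/dtau, dy/dtau) = (1.384798, -0.540313); Gamma_xxx = 0.736757, Gamma_xxy = 0.515701, Gamma_xyy = 0.074856, Gamma_yxx = 0.279582, Gamma_yxy = 0.195696, Gamma_yyy = 0.028406; k3 = (1.384798, -0.540313, -0.662988, -0.251588)
  k4: at (x, y) = (1.213871, 0.671167), (dx/dtau, dy/dtau) = (1.368100, -0.546648); Gamma_xxx = 0.710437, Gamma_xxy = 0.516034, Gamma_xyy = 0.071331, Gamma_yxx = 0.277737, Gamma_yxy = 0.201737, Gamma_yyy = 0.027886; k4 = (1.368100, -0.546648, -0.579187, -0.226426)
  Y <- Y + (h/6)(k1 + 2k2 + 2k3 + k4): x = 1.2138, y = 0.6712, dx/dtau = 1.3681, dy/dtau = -0.5466
step 4:
  k1: at (x, y) = (1.213830, 0.671155), (dx/dtau, dy/dtau) = (1.368138, -0.546620); Gamma_xxx = 0.710465, Gamma_xxy = 0.516041, Gamma_xyy = 0.071333, Gamma_yxx = 0.277741, Gamma_yxy = 0.201735, Gamma_yyy = 0.027886; k1 = (1.368138, -0.546620, -0.579320, -0.226473)
  k2: at (x, y) = (1.248034, 0.657489), (dx/dtau, dy/dtau) = (1.353655, -0.552282); Gamma_xxx = 0.685669, Gamma_xxy = 0.516285, Gamma_xyy = 0.067997, Gamma_yxx = 0.276054, Gamma_yxy = 0.207859, Gamma_yyy = 0.027376; k2 = (1.353655, -0.552282, -0.505198, -0.203395)
  k3: at (x, y) = (1.247672, 0.657348), (dx/dtau, dy/dtau) = (1.355508, -0.551705); Gamma_xxx = 0.685902, Gamma_xxy = 0.516355, Gamma_xyy = 0.068012, Gamma_yxx = 0.276094, Gamma_yxy = 0.207847, Gamma_yyy = 0.027377; k3 = (1.355508, -0.551705, -0.508676, -0.204756)
  k4: at (x, y) = (1.281606, 0.643569), (dx/dtau, dy/dtau) = (1.342704, -0.556858); Gamma_xxx = 0.662347, Gamma_xxy = 0.516478, Gamma_xyy = 0.064838, Gamma_yxx = 0.274519, Gamma_yxy = 0.214061, Gamma_yyy = 0.026873; k4 = (1.342704, -0.556858, -0.441884, -0.183145)
  Y <- Y + (h/6)(k1 + 2k2 + 2k3 + k4): x = 1.2816, y = 0.6436, dx/dtau = 1.3427, dy/dtau = -0.5568


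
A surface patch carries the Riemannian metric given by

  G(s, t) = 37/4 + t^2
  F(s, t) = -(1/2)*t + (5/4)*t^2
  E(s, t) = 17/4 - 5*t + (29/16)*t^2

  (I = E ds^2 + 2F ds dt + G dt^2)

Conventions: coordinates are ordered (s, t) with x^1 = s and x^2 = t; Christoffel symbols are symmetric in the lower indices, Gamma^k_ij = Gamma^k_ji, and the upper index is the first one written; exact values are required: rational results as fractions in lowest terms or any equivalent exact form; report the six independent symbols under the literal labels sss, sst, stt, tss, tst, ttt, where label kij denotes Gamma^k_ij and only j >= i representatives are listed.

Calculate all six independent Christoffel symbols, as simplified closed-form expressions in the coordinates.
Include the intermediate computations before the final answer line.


E = 17/4 - 5*t + (29/16)*t^2; F = -(1/2)*t + (5/4)*t^2; G = 37/4 + t^2
Gamma^k_ij = (1/2) g^{kl} (d_i g_jl + d_j g_il - d_l g_ij), with g^inv = (1/(EG-F^2)) [[G, -F], [-F, E]]
first partials: E_s = 0, E_t = -5 + (29/8)*t, F_s = 0, F_t = -1/2 + (5/2)*t, G_s = 0, G_t = 2*t
D = EG - F^2 = 629/16 - (185/4)*t + (1329/64)*t^2 - (15/4)*t^3 + (1/4)*t^4
expanded: Gamma^s_ss = (G E_s - 2F F_s + F E_t)/(2D), Gamma^s_st = (G E_t - F G_s)/(2D), Gamma^s_tt = (2G F_t - G G_s - F G_t)/(2D), Gamma^t_ss = (2E F_s - E E_t - F E_s)/(2D), Gamma^t_st = (E G_s - F E_t)/(2D), Gamma^t_tt = (E G_t - 2F F_t + F G_s)/(2D); substitute and cancel common factors

Answer: Gamma_sss = (145*t^3 - 258*t^2 + 80*t)/(16*t^4 - 240*t^3 + 1329*t^2 - 2960*t + 2516), Gamma_sst = (116*t^3 - 160*t^2 + 1073*t - 1480)/(16*t^4 - 240*t^3 + 1329*t^2 - 2960*t + 2516), Gamma_stt = (80*t^3 + 1480*t - 296)/(16*t^4 - 240*t^3 + 1329*t^2 - 2960*t + 2516), Gamma_tss = (-841*t^3 + 3480*t^2 - 5172*t + 2720)/(64*t^4 - 960*t^3 + 5316*t^2 - 11840*t + 10064), Gamma_tst = (-145*t^3 + 258*t^2 - 80*t)/(16*t^4 - 240*t^3 + 1329*t^2 - 2960*t + 2516), Gamma_ttt = (-84*t^3 - 200*t^2 + 256*t)/(16*t^4 - 240*t^3 + 1329*t^2 - 2960*t + 2516)


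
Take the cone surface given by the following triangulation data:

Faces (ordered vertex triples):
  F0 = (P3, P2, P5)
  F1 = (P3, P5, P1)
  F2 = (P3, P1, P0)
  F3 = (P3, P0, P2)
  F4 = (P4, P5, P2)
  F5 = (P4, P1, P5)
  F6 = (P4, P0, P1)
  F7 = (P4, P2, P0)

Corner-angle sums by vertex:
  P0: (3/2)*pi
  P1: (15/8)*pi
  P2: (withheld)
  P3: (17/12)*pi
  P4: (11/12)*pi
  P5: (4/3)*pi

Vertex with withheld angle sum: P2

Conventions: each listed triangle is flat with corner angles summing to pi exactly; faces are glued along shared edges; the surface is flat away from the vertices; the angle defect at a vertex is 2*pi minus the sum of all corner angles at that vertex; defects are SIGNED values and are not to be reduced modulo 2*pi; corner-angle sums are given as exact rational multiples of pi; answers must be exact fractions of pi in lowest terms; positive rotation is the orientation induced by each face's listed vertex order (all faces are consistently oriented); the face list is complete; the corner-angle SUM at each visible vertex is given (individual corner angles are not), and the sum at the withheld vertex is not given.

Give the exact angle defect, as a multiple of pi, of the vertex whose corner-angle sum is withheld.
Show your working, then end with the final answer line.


V = 6, E = 12, F = 8; chi = V - E + F = 2
Gauss-Bonnet: total defect = 2*pi*chi = 4*pi; visible defects sum to (71/24)*pi

Answer: defect(P2) = (25/24)*pi


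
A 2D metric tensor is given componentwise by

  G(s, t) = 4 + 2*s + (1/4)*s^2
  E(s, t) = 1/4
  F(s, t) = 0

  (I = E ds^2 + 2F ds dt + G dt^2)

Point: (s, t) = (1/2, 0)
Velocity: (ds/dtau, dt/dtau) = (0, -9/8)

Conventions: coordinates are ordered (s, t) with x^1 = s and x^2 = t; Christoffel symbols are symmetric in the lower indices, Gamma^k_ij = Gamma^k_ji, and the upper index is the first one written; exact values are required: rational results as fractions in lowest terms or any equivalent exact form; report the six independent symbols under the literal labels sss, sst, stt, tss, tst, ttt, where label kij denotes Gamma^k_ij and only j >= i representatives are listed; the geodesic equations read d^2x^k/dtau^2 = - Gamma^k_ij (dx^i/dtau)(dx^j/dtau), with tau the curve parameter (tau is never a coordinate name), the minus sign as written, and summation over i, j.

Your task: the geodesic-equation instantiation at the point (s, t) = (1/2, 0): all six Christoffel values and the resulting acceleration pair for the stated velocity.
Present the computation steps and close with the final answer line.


E = 1/4, F = 0, G = 81/16 at the point
E_s = 0, E_t = 0, F_s = 0, F_t = 0, G_s = 9/4, G_t = 0
EG - F^2 = 81/64;  g^inv = (64/81) * [[81/16, 0], [0, 1/4]]
first-kind symbols [ij,l] = (1/2)(d_i g_jl + d_j g_il - d_l g_ij): [ss,s] = E_s/2 = 0, [ss,t] = F_s - E_t/2 = 0, [st,s] = E_t/2 = 0, [st,t] = G_s/2 = 9/8, [tt,s] = F_t - G_s/2 = -9/8, [tt,t] = G_t/2 = 0
Gamma^s_ij = (G*[ij,s] - F*[ij,t])/(EG - F^2), Gamma^t_ij = (E*[ij,t] - F*[ij,s])/(EG - F^2)
Gamma_sss = 0, Gamma_sst = 0, Gamma_stt = -9/2, Gamma_tss = 0, Gamma_tst = 2/9, Gamma_ttt = 0
d^2s/dtau^2 = -(Gamma_sss*(0)^2 + 2*Gamma_sst*(0)*(-9/8) + Gamma_stt*(-9/8)^2) = 729/128
d^2t/dtau^2 = -(Gamma_tss*(0)^2 + 2*Gamma_tst*(0)*(-9/8) + Gamma_ttt*(-9/8)^2) = 0

Answer: Gamma_sss = 0, Gamma_sst = 0, Gamma_stt = -9/2, Gamma_tss = 0, Gamma_tst = 2/9, Gamma_ttt = 0; accelerations (d^2s/dtau^2, d^2t/dtau^2) = (729/128, 0)


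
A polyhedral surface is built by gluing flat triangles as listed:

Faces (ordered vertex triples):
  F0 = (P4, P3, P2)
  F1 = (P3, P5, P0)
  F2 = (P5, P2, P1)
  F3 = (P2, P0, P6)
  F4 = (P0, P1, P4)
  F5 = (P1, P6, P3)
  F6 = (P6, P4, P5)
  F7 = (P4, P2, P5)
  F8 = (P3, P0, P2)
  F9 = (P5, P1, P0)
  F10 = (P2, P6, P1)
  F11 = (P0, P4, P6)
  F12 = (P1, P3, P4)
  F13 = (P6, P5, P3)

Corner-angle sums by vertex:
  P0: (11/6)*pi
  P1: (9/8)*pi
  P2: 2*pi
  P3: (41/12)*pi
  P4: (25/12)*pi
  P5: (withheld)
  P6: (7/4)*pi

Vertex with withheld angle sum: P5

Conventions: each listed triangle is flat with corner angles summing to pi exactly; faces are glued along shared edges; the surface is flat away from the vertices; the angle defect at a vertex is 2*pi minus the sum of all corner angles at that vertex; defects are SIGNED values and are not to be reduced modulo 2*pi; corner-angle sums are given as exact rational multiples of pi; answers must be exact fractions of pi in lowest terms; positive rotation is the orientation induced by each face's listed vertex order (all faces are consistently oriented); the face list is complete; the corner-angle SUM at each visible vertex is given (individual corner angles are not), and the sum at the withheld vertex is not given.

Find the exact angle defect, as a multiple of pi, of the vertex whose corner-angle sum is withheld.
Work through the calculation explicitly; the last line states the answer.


V = 7, E = 21, F = 14; chi = V - E + F = 0
Gauss-Bonnet: total defect = 2*pi*chi = 0; visible defects sum to (-5/24)*pi

Answer: defect(P5) = (5/24)*pi


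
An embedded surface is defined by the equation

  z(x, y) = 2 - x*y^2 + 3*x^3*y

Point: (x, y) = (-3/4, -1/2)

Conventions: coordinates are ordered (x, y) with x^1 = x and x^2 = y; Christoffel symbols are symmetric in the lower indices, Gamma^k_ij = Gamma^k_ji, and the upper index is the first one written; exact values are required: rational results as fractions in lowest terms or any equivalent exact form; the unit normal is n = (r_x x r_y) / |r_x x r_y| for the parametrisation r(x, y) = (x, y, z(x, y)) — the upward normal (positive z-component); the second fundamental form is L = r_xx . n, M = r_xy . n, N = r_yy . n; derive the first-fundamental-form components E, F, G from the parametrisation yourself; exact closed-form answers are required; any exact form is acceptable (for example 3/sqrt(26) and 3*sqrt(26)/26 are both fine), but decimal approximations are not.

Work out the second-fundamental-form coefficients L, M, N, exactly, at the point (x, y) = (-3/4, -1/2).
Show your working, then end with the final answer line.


z_x = -89/32, z_y = -129/64, z_xx = 27/4, z_xy = 97/16, z_yy = 3/2
E = 8945/1024, F = 11481/2048, G = 20737/4096; answer radicand W^2 = 52421/4096
unnormalised second-form numerators: l = 27/4, m = 97/16, n = 3/2; L = l/sqrt(52421/4096), and similarly M = m/sqrt(W^2), N = n/sqrt(W^2)

Answer: L = 432*sqrt(52421)/52421, M = 388*sqrt(52421)/52421, N = 96*sqrt(52421)/52421


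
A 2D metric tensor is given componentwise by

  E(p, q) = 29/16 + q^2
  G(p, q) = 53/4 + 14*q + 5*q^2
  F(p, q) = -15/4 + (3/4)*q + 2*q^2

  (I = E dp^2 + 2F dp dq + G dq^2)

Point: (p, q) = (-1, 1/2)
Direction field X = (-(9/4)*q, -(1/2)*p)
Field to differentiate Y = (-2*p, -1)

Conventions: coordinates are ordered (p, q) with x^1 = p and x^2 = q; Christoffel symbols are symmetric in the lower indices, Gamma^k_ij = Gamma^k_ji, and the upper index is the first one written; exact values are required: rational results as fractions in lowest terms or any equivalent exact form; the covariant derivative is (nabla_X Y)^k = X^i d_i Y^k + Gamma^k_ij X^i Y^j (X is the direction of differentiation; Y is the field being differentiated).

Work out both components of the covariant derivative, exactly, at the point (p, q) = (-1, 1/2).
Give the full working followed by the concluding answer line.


E = 33/16, F = -23/8, G = 43/2 at the point
E_p = 0, E_q = 1, F_p = 0, F_q = 11/4, G_p = 0, G_q = 19
EG - F^2 = 2309/64;  g^inv = (64/2309) * [[43/2, 23/8], [23/8, 33/16]]
first-kind symbols [ij,l] = (1/2)(d_i g_jl + d_j g_il - d_l g_ij): [pp,p] = E_p/2 = 0, [pp,q] = F_p - E_q/2 = -1/2, [pq,p] = E_q/2 = 1/2, [pq,q] = G_p/2 = 0, [qq,p] = F_q - G_p/2 = 11/4, [qq,q] = G_q/2 = 19/2
Gamma^p_ij = (G*[ij,p] - F*[ij,q])/(EG - F^2), Gamma^q_ij = (E*[ij,q] - F*[ij,p])/(EG - F^2)
Gamma_ppp = -92/2309, Gamma_ppq = 688/2309, Gamma_pqq = 5532/2309, Gamma_qpp = -66/2309, Gamma_qpq = 92/2309, Gamma_qqq = 1760/2309
X = (-9/8, 1/2), Y = (2, -1) at the point

Answer: (nabla_X Y)^p = 16393/9236, (nabla_X Y)^q = -536/2309


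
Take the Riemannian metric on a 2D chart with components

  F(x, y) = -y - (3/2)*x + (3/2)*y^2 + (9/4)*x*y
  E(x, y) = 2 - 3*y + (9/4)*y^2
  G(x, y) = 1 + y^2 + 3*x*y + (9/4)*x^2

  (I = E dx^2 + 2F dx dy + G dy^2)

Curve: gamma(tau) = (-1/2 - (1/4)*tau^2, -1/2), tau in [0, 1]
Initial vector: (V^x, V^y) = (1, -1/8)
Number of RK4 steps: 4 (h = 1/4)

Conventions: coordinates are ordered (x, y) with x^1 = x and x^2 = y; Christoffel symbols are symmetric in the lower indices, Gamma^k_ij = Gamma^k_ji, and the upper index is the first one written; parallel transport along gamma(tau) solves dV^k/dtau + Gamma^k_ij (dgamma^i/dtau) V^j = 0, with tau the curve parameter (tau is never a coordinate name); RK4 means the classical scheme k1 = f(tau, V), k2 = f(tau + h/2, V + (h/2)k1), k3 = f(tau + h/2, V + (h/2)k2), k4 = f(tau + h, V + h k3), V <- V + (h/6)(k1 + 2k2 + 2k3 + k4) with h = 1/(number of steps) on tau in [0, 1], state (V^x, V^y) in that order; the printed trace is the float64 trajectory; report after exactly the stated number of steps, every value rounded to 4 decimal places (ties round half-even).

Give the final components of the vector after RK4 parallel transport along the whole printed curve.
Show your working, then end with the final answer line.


gamma'(tau) = (-(1/2)*tau, 0); f(tau, V)^k = -Gamma^k_ij(gamma(tau)) gamma'^i(tau) V^j; h = 1/4; intermediate values shown to 6 dp
curve data and Christoffel symbols at the stage parameters:
  tau = 0.000000: gamma = (-0.500000, -0.500000), gamma' = (0.000000, 0.000000); Gamma_xxx = 0.000000, Gamma_xxy = -0.466667, Gamma_xyy = -0.311111, Gamma_yxx = 0.000000, Gamma_yxy = -0.333333, Gamma_yyy = -0.222222
  tau = 0.125000: gamma = (-0.503906, -0.500000), gamma' = (-0.062500, 0.000000); Gamma_xxx = 0.000000, Gamma_xxy = -0.465452, Gamma_xyy = -0.310301, Gamma_yxx = 0.000000, Gamma_yxy = -0.334024, Gamma_yyy = -0.222683
  tau = 0.250000: gamma = (-0.515625, -0.500000), gamma' = (-0.125000, 0.000000); Gamma_xxx = 0.000000, Gamma_xxy = -0.461811, Gamma_xyy = -0.307874, Gamma_yxx = 0.000000, Gamma_yxy = -0.336050, Gamma_yyy = -0.224033
  tau = 0.375000: gamma = (-0.535156, -0.500000), gamma' = (-0.187500, 0.000000); Gamma_xxx = 0.000000, Gamma_xxy = -0.455759, Gamma_xyy = -0.303840, Gamma_yxx = 0.000000, Gamma_yxy = -0.339276, Gamma_yyy = -0.226184
  tau = 0.500000: gamma = (-0.562500, -0.500000), gamma' = (-0.250000, 0.000000); Gamma_xxx = 0.000000, Gamma_xxy = -0.447329, Gamma_xyy = -0.298219, Gamma_yxx = 0.000000, Gamma_yxy = -0.343485, Gamma_yyy = -0.228990
  tau = 0.625000: gamma = (-0.597656, -0.500000), gamma' = (-0.312500, 0.000000); Gamma_xxx = 0.000000, Gamma_xxy = -0.436578, Gamma_xyy = -0.291052, Gamma_yxx = 0.000000, Gamma_yxy = -0.348386, Gamma_yyy = -0.232257
  tau = 0.750000: gamma = (-0.640625, -0.500000), gamma' = (-0.375000, 0.000000); Gamma_xxx = 0.000000, Gamma_xxy = -0.423603, Gamma_xyy = -0.282402, Gamma_yxx = 0.000000, Gamma_yxy = -0.353633, Gamma_yyy = -0.235755
  tau = 0.875000: gamma = (-0.691406, -0.500000), gamma' = (-0.437500, 0.000000); Gamma_xxx = 0.000000, Gamma_xxy = -0.408547, Gamma_xyy = -0.272365, Gamma_yxx = 0.000000, Gamma_yxy = -0.358847, Gamma_yyy = -0.239231
  tau = 1.000000: gamma = (-0.750000, -0.500000), gamma' = (-0.500000, 0.000000); Gamma_xxx = 0.000000, Gamma_xxy = -0.391608, Gamma_xyy = -0.261072, Gamma_yxx = 0.000000, Gamma_yxy = -0.363636, Gamma_yyy = -0.242424
step 0: V^x = 1.0000, V^y = -0.1250
step 1: k1 = (0.000000, 0.000000), k2 = (0.003636, 0.002610), k3 = (0.003627, 0.002603), k4 = (0.007178, 0.005223); V <- V + (h/6)(k1 + 2k2 + 2k3 + k4): V^x = 1.0009, V^y = -0.1243
step 2: k1 = (0.007178, 0.005223), k2 = (0.010570, 0.007869), k3 = (0.010542, 0.007848), k4 = (0.013687, 0.010509); V <- V + (h/6)(k1 + 2k2 + 2k3 + k4): V^x = 1.0035, V^y = -0.1224
step 3: k1 = (0.013686, 0.010509), k2 = (0.016518, 0.013181), k3 = (0.016472, 0.013144), k4 = (0.018919, 0.015794); V <- V + (h/6)(k1 + 2k2 + 2k3 + k4): V^x = 1.0076, V^y = -0.1191
step 4: k1 = (0.018918, 0.015793), k2 = (0.020934, 0.018387), k3 = (0.020876, 0.018336), k4 = (0.022421, 0.020820); V <- V + (h/6)(k1 + 2k2 + 2k3 + k4): V^x = 1.0128, V^y = -0.1145

Answer: V^x = 1.0128, V^y = -0.1145


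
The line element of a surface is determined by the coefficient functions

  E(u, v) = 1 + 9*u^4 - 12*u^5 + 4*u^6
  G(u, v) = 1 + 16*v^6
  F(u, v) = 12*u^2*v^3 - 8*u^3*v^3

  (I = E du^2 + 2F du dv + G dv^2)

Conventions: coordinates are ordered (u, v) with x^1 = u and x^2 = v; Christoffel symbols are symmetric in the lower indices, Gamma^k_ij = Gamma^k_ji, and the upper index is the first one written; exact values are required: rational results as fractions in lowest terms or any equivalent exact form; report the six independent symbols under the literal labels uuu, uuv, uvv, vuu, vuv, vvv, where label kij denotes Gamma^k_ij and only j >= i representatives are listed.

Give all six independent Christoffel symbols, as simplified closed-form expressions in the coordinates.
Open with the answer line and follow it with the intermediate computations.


Answer: Gamma_uuu = (12*u^5 - 30*u^4 + 18*u^3)/(4*u^6 - 12*u^5 + 9*u^4 + 16*v^6 + 1), Gamma_uuv = 0, Gamma_uvv = (-24*u^3*v^2 + 36*u^2*v^2)/(4*u^6 - 12*u^5 + 9*u^4 + 16*v^6 + 1), Gamma_vuu = (-24*u^2*v^3 + 24*u*v^3)/(4*u^6 - 12*u^5 + 9*u^4 + 16*v^6 + 1), Gamma_vuv = 0, Gamma_vvv = 48*v^5/(4*u^6 - 12*u^5 + 9*u^4 + 16*v^6 + 1)

E = 1 + 9*u^4 - 12*u^5 + 4*u^6; F = 12*u^2*v^3 - 8*u^3*v^3; G = 1 + 16*v^6
Gamma^k_ij = (1/2) g^{kl} (d_i g_jl + d_j g_il - d_l g_ij), with g^inv = (1/(EG-F^2)) [[G, -F], [-F, E]]
first partials: E_u = 36*u^3 - 60*u^4 + 24*u^5, E_v = 0, F_u = 24*u*v^3 - 24*u^2*v^3, F_v = 36*u^2*v^2 - 24*u^3*v^2, G_u = 0, G_v = 96*v^5
D = EG - F^2 = 1 + 9*u^4 - 12*u^5 + 16*v^6 + 4*u^6
expanded: Gamma^u_uu = (G E_u - 2F F_u + F E_v)/(2D), Gamma^u_uv = (G E_v - F G_u)/(2D), Gamma^u_vv = (2G F_v - G G_u - F G_v)/(2D), Gamma^v_uu = (2E F_u - E E_v - F E_u)/(2D), Gamma^v_uv = (E G_u - F E_v)/(2D), Gamma^v_vv = (E G_v - 2F F_v + F G_u)/(2D); substitute and cancel common factors


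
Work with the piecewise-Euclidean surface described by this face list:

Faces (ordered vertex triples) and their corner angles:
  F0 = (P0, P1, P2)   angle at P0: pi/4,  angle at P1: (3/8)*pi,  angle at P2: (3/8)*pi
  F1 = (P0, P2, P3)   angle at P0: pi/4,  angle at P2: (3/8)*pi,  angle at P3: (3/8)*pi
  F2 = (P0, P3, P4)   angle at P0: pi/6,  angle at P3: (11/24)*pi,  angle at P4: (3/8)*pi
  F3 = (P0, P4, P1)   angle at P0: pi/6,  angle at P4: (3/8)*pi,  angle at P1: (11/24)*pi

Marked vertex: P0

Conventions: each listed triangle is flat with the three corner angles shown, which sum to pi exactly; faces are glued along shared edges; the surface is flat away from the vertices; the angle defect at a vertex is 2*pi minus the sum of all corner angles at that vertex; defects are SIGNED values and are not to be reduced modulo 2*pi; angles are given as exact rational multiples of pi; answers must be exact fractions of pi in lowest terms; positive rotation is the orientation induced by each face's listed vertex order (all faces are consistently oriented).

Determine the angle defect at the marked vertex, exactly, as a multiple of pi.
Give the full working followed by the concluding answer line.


Sum of corner angles at P0: (5/6)*pi
defect = 2*pi - (5/6)*pi

Answer: defect(P0) = (7/6)*pi


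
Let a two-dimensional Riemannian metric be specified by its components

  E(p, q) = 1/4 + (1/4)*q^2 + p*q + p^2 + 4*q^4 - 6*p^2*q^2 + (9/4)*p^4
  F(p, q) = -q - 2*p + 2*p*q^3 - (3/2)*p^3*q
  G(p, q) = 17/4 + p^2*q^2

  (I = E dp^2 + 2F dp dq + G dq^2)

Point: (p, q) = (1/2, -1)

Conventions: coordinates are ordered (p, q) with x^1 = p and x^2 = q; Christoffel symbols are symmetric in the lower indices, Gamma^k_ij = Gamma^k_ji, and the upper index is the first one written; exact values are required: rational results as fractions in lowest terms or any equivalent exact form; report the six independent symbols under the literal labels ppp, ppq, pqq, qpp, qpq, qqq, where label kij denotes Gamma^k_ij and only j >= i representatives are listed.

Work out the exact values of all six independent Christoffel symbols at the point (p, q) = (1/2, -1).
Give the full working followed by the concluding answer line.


E = 185/64, F = -13/16, G = 9/2 at the point
E_p = -39/8, E_q = -13, F_p = -23/8, F_q = 29/16, G_p = 1, G_q = -1/2
EG - F^2 = 3161/256;  g^inv = (256/3161) * [[9/2, 13/16], [13/16, 185/64]]
first-kind symbols [ij,l] = (1/2)(d_i g_jl + d_j g_il - d_l g_ij): [pp,p] = E_p/2 = -39/16, [pp,q] = F_p - E_q/2 = 29/8, [pq,p] = E_q/2 = -13/2, [pq,q] = G_p/2 = 1/2, [qq,p] = F_q - G_p/2 = 21/16, [qq,q] = G_q/2 = -1/4
Gamma^p_ij = (G*[ij,p] - F*[ij,q])/(EG - F^2), Gamma^q_ij = (E*[ij,q] - F*[ij,p])/(EG - F^2)

Answer: Gamma_ppp = -2054/3161, Gamma_ppq = -7384/3161, Gamma_pqq = 1460/3161, Gamma_qpp = 4351/6322, Gamma_qpq = -982/3161, Gamma_qqq = 88/3161


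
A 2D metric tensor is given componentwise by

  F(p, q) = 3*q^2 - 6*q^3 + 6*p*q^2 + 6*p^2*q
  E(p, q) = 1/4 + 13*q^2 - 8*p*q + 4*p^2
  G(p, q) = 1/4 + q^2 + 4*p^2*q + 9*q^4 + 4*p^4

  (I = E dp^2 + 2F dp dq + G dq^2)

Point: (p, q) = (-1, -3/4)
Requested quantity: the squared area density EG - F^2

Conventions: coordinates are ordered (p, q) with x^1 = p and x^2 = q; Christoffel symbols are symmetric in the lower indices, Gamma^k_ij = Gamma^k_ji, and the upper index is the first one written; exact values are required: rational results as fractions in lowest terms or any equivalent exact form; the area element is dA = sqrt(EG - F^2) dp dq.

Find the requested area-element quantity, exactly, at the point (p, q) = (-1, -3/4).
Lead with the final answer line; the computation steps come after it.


Answer: EG - F^2 = 51421/4096

E = 89/16, F = -117/32, G = 1193/256; EG - F^2 = 51421/4096


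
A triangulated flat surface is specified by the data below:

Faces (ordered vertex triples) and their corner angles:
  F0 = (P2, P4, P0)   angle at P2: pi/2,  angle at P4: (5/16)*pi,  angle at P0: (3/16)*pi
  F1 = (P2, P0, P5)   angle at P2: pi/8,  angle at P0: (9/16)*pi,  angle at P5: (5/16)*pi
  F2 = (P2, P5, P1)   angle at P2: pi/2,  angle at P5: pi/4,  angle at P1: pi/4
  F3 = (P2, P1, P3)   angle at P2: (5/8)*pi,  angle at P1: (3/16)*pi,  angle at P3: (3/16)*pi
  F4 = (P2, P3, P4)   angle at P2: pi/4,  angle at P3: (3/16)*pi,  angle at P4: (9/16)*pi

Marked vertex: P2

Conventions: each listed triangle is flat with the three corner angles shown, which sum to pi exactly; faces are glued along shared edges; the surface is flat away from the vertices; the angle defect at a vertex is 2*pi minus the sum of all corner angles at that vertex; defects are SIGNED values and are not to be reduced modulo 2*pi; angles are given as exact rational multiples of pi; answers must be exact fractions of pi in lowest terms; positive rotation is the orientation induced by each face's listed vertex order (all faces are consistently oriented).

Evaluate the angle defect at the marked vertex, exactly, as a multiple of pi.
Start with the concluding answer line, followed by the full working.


Answer: defect(P2) = 0

Sum of corner angles at P2: 2*pi
defect = 2*pi - 2*pi


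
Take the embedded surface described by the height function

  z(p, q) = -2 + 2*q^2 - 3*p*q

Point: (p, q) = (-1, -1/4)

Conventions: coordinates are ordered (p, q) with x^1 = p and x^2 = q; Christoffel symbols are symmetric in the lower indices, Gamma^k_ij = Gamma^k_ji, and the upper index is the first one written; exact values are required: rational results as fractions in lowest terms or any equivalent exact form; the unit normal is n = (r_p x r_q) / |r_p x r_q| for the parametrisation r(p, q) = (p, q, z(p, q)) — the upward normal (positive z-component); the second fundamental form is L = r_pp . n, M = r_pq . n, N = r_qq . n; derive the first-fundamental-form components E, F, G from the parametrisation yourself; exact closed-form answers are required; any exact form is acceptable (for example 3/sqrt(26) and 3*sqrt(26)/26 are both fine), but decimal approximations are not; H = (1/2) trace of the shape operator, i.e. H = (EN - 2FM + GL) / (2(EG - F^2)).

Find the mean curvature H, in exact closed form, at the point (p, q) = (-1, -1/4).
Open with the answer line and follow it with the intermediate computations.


Answer: H = 488*sqrt(89)/7921

z_p = 3/4, z_q = 2, z_pp = 0, z_pq = -3, z_qq = 4
E = 25/16, F = 3/2, G = 5; answer radicand W^2 = 89/16
unnormalised second-form numerators: l = 0, m = -3, n = 4; L = l/sqrt(89/16), and similarly M = m/sqrt(W^2), N = n/sqrt(W^2)
H = (E*n - 2*F*m + G*l) / (2*(EG - F^2)*sqrt(W^2)); E*n - 2*F*m + G*l = 61/4, EG - F^2 = 89/16, so H = (122/89)/sqrt(89/16)
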